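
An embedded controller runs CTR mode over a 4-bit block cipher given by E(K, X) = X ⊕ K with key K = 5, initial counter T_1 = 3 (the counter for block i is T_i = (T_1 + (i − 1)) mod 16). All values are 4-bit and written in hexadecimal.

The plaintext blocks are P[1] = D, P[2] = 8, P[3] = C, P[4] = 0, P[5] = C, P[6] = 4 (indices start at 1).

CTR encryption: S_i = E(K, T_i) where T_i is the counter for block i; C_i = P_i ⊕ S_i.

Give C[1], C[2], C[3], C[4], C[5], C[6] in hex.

C[1] = B, C[2] = 9, C[3] = C, C[4] = 3, C[5] = E, C[6] = 9

C[1]: T = 3, S = E(K, T) = 6; D ⊕ 6 = B.
C[2]: T = 4, S = E(K, T) = 1; 8 ⊕ 1 = 9.
C[3]: T = 5, S = E(K, T) = 0; C ⊕ 0 = C.
C[4]: T = 6, S = E(K, T) = 3; 0 ⊕ 3 = 3.
C[5]: T = 7, S = E(K, T) = 2; C ⊕ 2 = E.
C[6]: T = 8, S = E(K, T) = D; 4 ⊕ D = 9.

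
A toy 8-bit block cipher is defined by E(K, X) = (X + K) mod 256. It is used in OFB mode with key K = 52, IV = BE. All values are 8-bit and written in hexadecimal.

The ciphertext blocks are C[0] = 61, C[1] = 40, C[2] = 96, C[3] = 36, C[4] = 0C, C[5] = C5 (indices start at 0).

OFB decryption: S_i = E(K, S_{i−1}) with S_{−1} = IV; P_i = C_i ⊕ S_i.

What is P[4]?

P[0]: S = E(K, BE) = 10; 61 ⊕ 10 = 71.
P[1]: S = E(K, 10) = 62; 40 ⊕ 62 = 22.
P[2]: S = E(K, 62) = B4; 96 ⊕ B4 = 22.
P[3]: S = E(K, B4) = 06; 36 ⊕ 06 = 30.
P[4]: S = E(K, 06) = 58; 0C ⊕ 58 = 54.

P[4] = 54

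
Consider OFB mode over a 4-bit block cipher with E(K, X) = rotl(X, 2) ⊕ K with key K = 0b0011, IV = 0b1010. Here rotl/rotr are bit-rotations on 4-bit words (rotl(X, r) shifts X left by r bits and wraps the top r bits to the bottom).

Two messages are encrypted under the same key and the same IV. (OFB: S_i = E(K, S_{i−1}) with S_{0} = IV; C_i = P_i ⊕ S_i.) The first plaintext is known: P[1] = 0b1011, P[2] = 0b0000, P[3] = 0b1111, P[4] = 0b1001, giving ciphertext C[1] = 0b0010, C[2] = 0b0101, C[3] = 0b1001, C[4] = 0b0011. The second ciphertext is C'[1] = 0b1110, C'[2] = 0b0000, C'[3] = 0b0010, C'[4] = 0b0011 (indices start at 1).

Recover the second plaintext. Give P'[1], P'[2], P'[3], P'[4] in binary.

P'[1] = 0b0111, P'[2] = 0b0101, P'[3] = 0b0100, P'[4] = 0b1001

In OFB with a reused IV, both messages share the same keystream S_i, so C_i ⊕ C'_i = P_i ⊕ P'_i and thus P'_i = P_i ⊕ C_i ⊕ C'_i.
P'[1]: 0b1011 ⊕ 0b0010 ⊕ 0b1110 = 0b0111.
P'[2]: 0b0000 ⊕ 0b0101 ⊕ 0b0000 = 0b0101.
P'[3]: 0b1111 ⊕ 0b1001 ⊕ 0b0010 = 0b0100.
P'[4]: 0b1001 ⊕ 0b0011 ⊕ 0b0011 = 0b1001.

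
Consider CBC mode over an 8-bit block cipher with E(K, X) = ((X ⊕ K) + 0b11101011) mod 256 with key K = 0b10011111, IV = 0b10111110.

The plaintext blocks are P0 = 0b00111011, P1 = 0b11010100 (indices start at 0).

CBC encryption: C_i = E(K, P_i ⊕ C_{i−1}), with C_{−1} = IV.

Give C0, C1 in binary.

C0: P0 ⊕ 0b10111110 = 0b10000101; E(K, 0b10000101) = 0b00000101.
C1: P1 ⊕ 0b00000101 = 0b11010001; E(K, 0b11010001) = 0b00111001.

C0 = 0b00000101, C1 = 0b00111001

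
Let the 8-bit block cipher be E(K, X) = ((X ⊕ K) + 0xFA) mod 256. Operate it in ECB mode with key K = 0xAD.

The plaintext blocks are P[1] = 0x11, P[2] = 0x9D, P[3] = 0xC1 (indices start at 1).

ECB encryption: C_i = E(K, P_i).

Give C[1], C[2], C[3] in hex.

C[1]: E(K, 0x11) = 0xB6.
C[2]: E(K, 0x9D) = 0x2A.
C[3]: E(K, 0xC1) = 0x66.

C[1] = 0xB6, C[2] = 0x2A, C[3] = 0x66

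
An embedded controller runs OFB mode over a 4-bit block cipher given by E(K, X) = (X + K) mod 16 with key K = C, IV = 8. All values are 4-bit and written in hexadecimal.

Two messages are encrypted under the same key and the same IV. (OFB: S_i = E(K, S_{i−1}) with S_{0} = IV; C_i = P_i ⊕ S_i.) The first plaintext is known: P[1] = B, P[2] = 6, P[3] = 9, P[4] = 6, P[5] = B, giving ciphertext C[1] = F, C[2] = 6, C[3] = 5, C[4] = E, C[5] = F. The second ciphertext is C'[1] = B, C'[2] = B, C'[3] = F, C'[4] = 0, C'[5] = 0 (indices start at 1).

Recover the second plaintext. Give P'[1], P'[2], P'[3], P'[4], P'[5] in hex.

In OFB with a reused IV, both messages share the same keystream S_i, so C_i ⊕ C'_i = P_i ⊕ P'_i and thus P'_i = P_i ⊕ C_i ⊕ C'_i.
P'[1]: B ⊕ F ⊕ B = F.
P'[2]: 6 ⊕ 6 ⊕ B = B.
P'[3]: 9 ⊕ 5 ⊕ F = 3.
P'[4]: 6 ⊕ E ⊕ 0 = 8.
P'[5]: B ⊕ F ⊕ 0 = 4.

P'[1] = F, P'[2] = B, P'[3] = 3, P'[4] = 8, P'[5] = 4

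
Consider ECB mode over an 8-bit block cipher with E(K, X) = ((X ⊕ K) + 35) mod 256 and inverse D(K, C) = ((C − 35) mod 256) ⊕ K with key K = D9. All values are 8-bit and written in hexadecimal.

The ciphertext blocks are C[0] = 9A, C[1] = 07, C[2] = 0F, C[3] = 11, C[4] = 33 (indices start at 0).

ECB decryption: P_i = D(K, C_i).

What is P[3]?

P[3]: D(K, 11) = 05.

P[3] = 05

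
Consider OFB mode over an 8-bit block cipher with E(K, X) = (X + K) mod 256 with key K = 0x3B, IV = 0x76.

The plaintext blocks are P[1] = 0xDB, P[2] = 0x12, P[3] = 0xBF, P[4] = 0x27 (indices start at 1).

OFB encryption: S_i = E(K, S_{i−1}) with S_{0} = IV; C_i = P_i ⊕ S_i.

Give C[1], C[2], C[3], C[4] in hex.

C[1]: S = E(K, 0x76) = 0xB1; 0xDB ⊕ 0xB1 = 0x6A.
C[2]: S = E(K, 0xB1) = 0xEC; 0x12 ⊕ 0xEC = 0xFE.
C[3]: S = E(K, 0xEC) = 0x27; 0xBF ⊕ 0x27 = 0x98.
C[4]: S = E(K, 0x27) = 0x62; 0x27 ⊕ 0x62 = 0x45.

C[1] = 0x6A, C[2] = 0xFE, C[3] = 0x98, C[4] = 0x45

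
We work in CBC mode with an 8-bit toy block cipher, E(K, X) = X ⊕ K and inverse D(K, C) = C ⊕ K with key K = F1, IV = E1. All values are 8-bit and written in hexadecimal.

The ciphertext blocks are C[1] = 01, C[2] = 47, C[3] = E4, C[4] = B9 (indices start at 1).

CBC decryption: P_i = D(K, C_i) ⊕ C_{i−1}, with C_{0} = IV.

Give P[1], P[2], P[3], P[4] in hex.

P[1]: D(K, 01) = F0; F0 ⊕ E1 = 11.
P[2]: D(K, 47) = B6; B6 ⊕ 01 = B7.
P[3]: D(K, E4) = 15; 15 ⊕ 47 = 52.
P[4]: D(K, B9) = 48; 48 ⊕ E4 = AC.

P[1] = 11, P[2] = B7, P[3] = 52, P[4] = AC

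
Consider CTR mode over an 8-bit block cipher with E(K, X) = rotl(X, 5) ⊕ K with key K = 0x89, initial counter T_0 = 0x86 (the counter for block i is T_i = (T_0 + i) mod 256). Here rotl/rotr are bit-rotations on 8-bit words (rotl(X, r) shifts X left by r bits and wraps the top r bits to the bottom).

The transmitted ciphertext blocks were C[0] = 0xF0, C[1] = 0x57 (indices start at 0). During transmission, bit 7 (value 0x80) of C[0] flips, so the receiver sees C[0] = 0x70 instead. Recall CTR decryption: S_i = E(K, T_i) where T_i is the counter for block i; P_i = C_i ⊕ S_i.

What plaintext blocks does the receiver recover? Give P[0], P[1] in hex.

Only C[0] changed, to 0x70. In CTR, a change in C_i flips the same bit in P_i only; the keystream is unaffected. Decrypting the received ciphertext:
P[0]: T = 0x86, S = E(K, T) = 0x59; 0x70 ⊕ 0x59 = 0x29.
P[1]: T = 0x87, S = E(K, T) = 0x79; 0x57 ⊕ 0x79 = 0x2E.
Blocks that differ from the original plaintext: P[0].

P[0] = 0x29, P[1] = 0x2E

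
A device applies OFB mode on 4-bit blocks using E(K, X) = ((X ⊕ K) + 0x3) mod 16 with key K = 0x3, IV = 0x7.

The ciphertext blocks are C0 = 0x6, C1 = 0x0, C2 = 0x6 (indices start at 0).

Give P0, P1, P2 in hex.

OFB decryption: S_i = E(K, S_{i−1}) with S_{−1} = IV; P_i = C_i ⊕ S_i.
P0: S = E(K, 0x7) = 0x7; 0x6 ⊕ 0x7 = 0x1.
P1: S = E(K, 0x7) = 0x7; 0x0 ⊕ 0x7 = 0x7.
P2: S = E(K, 0x7) = 0x7; 0x6 ⊕ 0x7 = 0x1.

P0 = 0x1, P1 = 0x7, P2 = 0x1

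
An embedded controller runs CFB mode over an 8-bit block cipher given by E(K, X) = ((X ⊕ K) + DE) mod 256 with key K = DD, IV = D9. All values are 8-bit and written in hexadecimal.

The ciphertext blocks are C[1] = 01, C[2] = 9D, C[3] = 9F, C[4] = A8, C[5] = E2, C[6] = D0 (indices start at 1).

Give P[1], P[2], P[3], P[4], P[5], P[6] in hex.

P[1] = E3, P[2] = 27, P[3] = 81, P[4] = 88, P[5] = B1, P[6] = CD

CFB decryption: P_i = C_i ⊕ E(K, C_{i−1}), with C_{0} = IV.
P[1]: E(K, D9) = E2; 01 ⊕ E2 = E3.
P[2]: E(K, 01) = BA; 9D ⊕ BA = 27.
P[3]: E(K, 9D) = 1E; 9F ⊕ 1E = 81.
P[4]: E(K, 9F) = 20; A8 ⊕ 20 = 88.
P[5]: E(K, A8) = 53; E2 ⊕ 53 = B1.
P[6]: E(K, E2) = 1D; D0 ⊕ 1D = CD.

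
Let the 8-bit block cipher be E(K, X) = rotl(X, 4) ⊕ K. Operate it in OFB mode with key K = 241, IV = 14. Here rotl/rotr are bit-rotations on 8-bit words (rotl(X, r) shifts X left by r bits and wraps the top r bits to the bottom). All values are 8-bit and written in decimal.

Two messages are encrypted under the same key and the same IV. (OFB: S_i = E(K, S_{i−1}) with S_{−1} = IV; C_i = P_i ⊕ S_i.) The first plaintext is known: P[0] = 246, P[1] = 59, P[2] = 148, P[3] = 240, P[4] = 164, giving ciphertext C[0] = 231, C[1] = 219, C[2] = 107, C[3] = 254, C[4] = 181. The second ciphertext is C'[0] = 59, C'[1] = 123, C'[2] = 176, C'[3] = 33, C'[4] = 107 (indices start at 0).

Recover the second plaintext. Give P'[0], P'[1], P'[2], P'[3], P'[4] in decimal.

In OFB with a reused IV, both messages share the same keystream S_i, so C_i ⊕ C'_i = P_i ⊕ P'_i and thus P'_i = P_i ⊕ C_i ⊕ C'_i.
P'[0]: 246 ⊕ 231 ⊕ 59 = 42.
P'[1]: 59 ⊕ 219 ⊕ 123 = 155.
P'[2]: 148 ⊕ 107 ⊕ 176 = 79.
P'[3]: 240 ⊕ 254 ⊕ 33 = 47.
P'[4]: 164 ⊕ 181 ⊕ 107 = 122.

P'[0] = 42, P'[1] = 155, P'[2] = 79, P'[3] = 47, P'[4] = 122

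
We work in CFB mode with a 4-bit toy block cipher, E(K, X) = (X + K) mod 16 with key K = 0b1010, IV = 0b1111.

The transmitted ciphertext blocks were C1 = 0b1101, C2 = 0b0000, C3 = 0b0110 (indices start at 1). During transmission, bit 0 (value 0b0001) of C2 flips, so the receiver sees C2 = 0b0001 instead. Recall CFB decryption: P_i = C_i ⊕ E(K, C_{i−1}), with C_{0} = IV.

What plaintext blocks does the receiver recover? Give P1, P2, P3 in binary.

Only C2 changed, to 0b0001. In CFB, a change in C_i flips the same bit in P_i and garbles P_{i+1}. Decrypting the received ciphertext:
P1: E(K, 0b1111) = 0b1001; 0b1101 ⊕ 0b1001 = 0b0100.
P2: E(K, 0b1101) = 0b0111; 0b0001 ⊕ 0b0111 = 0b0110.
P3: E(K, 0b0001) = 0b1011; 0b0110 ⊕ 0b1011 = 0b1101.
Blocks that differ from the original plaintext: P2, P3.

P1 = 0b0100, P2 = 0b0110, P3 = 0b1101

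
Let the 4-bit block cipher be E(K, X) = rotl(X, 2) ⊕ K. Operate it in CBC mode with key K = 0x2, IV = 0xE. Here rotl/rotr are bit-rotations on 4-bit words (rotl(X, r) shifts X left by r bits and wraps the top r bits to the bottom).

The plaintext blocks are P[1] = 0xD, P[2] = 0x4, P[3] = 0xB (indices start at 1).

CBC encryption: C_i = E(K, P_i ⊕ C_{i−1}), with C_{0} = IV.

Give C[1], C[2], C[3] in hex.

C[1]: P[1] ⊕ 0xE = 0x3; E(K, 0x3) = 0xE.
C[2]: P[2] ⊕ 0xE = 0xA; E(K, 0xA) = 0x8.
C[3]: P[3] ⊕ 0x8 = 0x3; E(K, 0x3) = 0xE.

C[1] = 0xE, C[2] = 0x8, C[3] = 0xE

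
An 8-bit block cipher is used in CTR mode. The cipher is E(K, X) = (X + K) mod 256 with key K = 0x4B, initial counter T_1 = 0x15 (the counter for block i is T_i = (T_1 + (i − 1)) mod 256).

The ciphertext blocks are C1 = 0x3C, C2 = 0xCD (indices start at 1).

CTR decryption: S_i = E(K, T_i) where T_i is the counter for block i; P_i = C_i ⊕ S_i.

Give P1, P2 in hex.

P1: T = 0x15, S = E(K, T) = 0x60; 0x3C ⊕ 0x60 = 0x5C.
P2: T = 0x16, S = E(K, T) = 0x61; 0xCD ⊕ 0x61 = 0xAC.

P1 = 0x5C, P2 = 0xAC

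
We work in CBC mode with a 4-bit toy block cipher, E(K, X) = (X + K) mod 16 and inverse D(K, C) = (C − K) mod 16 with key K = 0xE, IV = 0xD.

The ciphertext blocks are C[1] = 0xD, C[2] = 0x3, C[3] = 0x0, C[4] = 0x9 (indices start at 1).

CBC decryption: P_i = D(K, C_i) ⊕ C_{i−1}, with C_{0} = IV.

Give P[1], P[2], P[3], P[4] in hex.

P[1]: D(K, 0xD) = 0xF; 0xF ⊕ 0xD = 0x2.
P[2]: D(K, 0x3) = 0x5; 0x5 ⊕ 0xD = 0x8.
P[3]: D(K, 0x0) = 0x2; 0x2 ⊕ 0x3 = 0x1.
P[4]: D(K, 0x9) = 0xB; 0xB ⊕ 0x0 = 0xB.

P[1] = 0x2, P[2] = 0x8, P[3] = 0x1, P[4] = 0xB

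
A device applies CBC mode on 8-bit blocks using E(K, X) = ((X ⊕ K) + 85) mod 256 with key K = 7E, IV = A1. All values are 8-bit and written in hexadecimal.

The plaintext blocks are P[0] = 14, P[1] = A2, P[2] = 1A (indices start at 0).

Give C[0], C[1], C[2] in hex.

C[0] = 50, C[1] = 11, C[2] = FA

CBC encryption: C_i = E(K, P_i ⊕ C_{i−1}), with C_{−1} = IV.
C[0]: P[0] ⊕ A1 = B5; E(K, B5) = 50.
C[1]: P[1] ⊕ 50 = F2; E(K, F2) = 11.
C[2]: P[2] ⊕ 11 = 0B; E(K, 0B) = FA.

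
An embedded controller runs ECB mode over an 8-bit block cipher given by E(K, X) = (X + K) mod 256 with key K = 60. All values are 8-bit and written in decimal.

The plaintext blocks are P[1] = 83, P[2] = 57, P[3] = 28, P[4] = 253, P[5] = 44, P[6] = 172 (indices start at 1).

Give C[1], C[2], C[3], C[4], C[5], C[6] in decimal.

C[1] = 143, C[2] = 117, C[3] = 88, C[4] = 57, C[5] = 104, C[6] = 232

ECB encryption: C_i = E(K, P_i).
C[1]: E(K, 83) = 143.
C[2]: E(K, 57) = 117.
C[3]: E(K, 28) = 88.
C[4]: E(K, 253) = 57.
C[5]: E(K, 44) = 104.
C[6]: E(K, 172) = 232.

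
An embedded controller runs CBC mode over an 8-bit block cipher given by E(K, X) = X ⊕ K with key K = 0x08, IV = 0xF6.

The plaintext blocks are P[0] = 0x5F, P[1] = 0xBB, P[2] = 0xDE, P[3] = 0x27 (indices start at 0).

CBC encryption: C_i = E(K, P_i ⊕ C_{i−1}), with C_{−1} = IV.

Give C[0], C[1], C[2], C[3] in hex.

C[0]: P[0] ⊕ 0xF6 = 0xA9; E(K, 0xA9) = 0xA1.
C[1]: P[1] ⊕ 0xA1 = 0x1A; E(K, 0x1A) = 0x12.
C[2]: P[2] ⊕ 0x12 = 0xCC; E(K, 0xCC) = 0xC4.
C[3]: P[3] ⊕ 0xC4 = 0xE3; E(K, 0xE3) = 0xEB.

C[0] = 0xA1, C[1] = 0x12, C[2] = 0xC4, C[3] = 0xEB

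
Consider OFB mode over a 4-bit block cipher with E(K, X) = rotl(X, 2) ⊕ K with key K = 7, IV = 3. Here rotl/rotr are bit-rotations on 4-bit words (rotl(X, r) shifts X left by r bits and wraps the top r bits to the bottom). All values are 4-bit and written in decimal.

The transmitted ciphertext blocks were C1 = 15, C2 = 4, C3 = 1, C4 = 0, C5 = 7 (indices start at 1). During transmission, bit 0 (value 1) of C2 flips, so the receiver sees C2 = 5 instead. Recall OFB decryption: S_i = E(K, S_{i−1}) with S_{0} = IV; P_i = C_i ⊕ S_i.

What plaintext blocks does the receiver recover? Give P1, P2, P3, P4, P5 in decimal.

P1 = 4, P2 = 12, P3 = 0, P4 = 3, P5 = 12

Only C2 changed, to 5. In OFB, a change in C_i flips the same bit in P_i only; the keystream is unaffected. Decrypting the received ciphertext:
P1: S = E(K, 3) = 11; 15 ⊕ 11 = 4.
P2: S = E(K, 11) = 9; 5 ⊕ 9 = 12.
P3: S = E(K, 9) = 1; 1 ⊕ 1 = 0.
P4: S = E(K, 1) = 3; 0 ⊕ 3 = 3.
P5: S = E(K, 3) = 11; 7 ⊕ 11 = 12.
Blocks that differ from the original plaintext: P2.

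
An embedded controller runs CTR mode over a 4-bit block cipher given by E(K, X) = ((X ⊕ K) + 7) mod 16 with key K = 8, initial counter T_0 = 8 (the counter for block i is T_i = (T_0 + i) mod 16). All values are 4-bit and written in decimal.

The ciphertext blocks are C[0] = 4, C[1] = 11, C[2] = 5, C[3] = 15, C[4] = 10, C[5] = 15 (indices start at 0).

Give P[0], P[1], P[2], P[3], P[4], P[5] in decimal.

P[0] = 3, P[1] = 3, P[2] = 12, P[3] = 5, P[4] = 1, P[5] = 3

CTR decryption: S_i = E(K, T_i) where T_i is the counter for block i; P_i = C_i ⊕ S_i.
P[0]: T = 8, S = E(K, T) = 7; 4 ⊕ 7 = 3.
P[1]: T = 9, S = E(K, T) = 8; 11 ⊕ 8 = 3.
P[2]: T = 10, S = E(K, T) = 9; 5 ⊕ 9 = 12.
P[3]: T = 11, S = E(K, T) = 10; 15 ⊕ 10 = 5.
P[4]: T = 12, S = E(K, T) = 11; 10 ⊕ 11 = 1.
P[5]: T = 13, S = E(K, T) = 12; 15 ⊕ 12 = 3.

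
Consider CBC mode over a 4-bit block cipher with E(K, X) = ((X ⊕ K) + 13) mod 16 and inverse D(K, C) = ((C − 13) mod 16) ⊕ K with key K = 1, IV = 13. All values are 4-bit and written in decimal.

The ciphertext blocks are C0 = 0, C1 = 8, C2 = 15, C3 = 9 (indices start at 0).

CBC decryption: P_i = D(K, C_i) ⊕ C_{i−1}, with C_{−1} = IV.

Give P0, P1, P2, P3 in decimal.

P0: D(K, 0) = 2; 2 ⊕ 13 = 15.
P1: D(K, 8) = 10; 10 ⊕ 0 = 10.
P2: D(K, 15) = 3; 3 ⊕ 8 = 11.
P3: D(K, 9) = 13; 13 ⊕ 15 = 2.

P0 = 15, P1 = 10, P2 = 11, P3 = 2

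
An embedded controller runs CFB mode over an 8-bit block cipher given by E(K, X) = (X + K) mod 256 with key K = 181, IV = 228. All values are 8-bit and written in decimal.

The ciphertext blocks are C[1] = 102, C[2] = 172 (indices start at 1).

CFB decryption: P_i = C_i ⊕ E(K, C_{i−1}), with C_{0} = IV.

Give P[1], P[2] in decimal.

P[1] = 255, P[2] = 183

P[1]: E(K, 228) = 153; 102 ⊕ 153 = 255.
P[2]: E(K, 102) = 27; 172 ⊕ 27 = 183.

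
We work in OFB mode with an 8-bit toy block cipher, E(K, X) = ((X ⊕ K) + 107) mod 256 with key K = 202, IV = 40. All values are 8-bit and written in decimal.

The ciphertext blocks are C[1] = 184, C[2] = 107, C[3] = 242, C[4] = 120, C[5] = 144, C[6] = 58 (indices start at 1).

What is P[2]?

P[2] = 153

OFB decryption: S_i = E(K, S_{i−1}) with S_{0} = IV; P_i = C_i ⊕ S_i.
P[1]: S = E(K, 40) = 77; 184 ⊕ 77 = 245.
P[2]: S = E(K, 77) = 242; 107 ⊕ 242 = 153.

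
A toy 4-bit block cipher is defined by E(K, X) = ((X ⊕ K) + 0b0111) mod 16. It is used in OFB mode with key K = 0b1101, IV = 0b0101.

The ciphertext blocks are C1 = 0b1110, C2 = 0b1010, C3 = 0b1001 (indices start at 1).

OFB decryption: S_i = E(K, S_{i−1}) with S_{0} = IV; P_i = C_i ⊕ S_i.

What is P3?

P1: S = E(K, 0b0101) = 0b1111; 0b1110 ⊕ 0b1111 = 0b0001.
P2: S = E(K, 0b1111) = 0b1001; 0b1010 ⊕ 0b1001 = 0b0011.
P3: S = E(K, 0b1001) = 0b1011; 0b1001 ⊕ 0b1011 = 0b0010.

P3 = 0b0010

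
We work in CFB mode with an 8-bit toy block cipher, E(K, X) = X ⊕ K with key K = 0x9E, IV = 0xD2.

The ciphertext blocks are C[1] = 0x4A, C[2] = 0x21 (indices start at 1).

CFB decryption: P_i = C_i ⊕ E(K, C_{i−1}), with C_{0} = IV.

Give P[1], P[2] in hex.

P[1] = 0x06, P[2] = 0xF5

P[1]: E(K, 0xD2) = 0x4C; 0x4A ⊕ 0x4C = 0x06.
P[2]: E(K, 0x4A) = 0xD4; 0x21 ⊕ 0xD4 = 0xF5.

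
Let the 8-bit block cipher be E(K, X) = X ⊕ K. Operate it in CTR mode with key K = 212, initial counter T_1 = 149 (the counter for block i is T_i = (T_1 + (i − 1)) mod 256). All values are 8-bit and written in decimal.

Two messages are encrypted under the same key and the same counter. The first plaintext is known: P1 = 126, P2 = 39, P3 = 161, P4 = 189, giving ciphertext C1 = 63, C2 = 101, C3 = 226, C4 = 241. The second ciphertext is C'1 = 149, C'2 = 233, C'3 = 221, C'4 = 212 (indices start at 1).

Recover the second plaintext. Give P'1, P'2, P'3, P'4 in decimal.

P'1 = 212, P'2 = 171, P'3 = 158, P'4 = 152

In CTR with a reused counter, both messages share the same keystream S_i, so C_i ⊕ C'_i = P_i ⊕ P'_i and thus P'_i = P_i ⊕ C_i ⊕ C'_i.
P'1: 126 ⊕ 63 ⊕ 149 = 212.
P'2: 39 ⊕ 101 ⊕ 233 = 171.
P'3: 161 ⊕ 226 ⊕ 221 = 158.
P'4: 189 ⊕ 241 ⊕ 212 = 152.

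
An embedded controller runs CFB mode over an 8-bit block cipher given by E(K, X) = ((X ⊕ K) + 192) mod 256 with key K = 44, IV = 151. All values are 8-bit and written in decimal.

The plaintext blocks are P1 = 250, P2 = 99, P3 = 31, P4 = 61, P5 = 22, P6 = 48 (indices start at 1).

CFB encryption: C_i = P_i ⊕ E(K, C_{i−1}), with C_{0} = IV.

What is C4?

C4 = 172

C1: E(K, 151) = 123; 250 ⊕ 123 = 129.
C2: E(K, 129) = 109; 99 ⊕ 109 = 14.
C3: E(K, 14) = 226; 31 ⊕ 226 = 253.
C4: E(K, 253) = 145; 61 ⊕ 145 = 172.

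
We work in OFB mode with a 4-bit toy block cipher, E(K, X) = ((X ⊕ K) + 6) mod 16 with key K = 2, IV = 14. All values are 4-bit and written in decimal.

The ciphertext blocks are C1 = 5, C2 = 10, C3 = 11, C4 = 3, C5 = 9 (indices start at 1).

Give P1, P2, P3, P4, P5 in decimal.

P1 = 7, P2 = 12, P3 = 1, P4 = 13, P5 = 11

OFB decryption: S_i = E(K, S_{i−1}) with S_{0} = IV; P_i = C_i ⊕ S_i.
P1: S = E(K, 14) = 2; 5 ⊕ 2 = 7.
P2: S = E(K, 2) = 6; 10 ⊕ 6 = 12.
P3: S = E(K, 6) = 10; 11 ⊕ 10 = 1.
P4: S = E(K, 10) = 14; 3 ⊕ 14 = 13.
P5: S = E(K, 14) = 2; 9 ⊕ 2 = 11.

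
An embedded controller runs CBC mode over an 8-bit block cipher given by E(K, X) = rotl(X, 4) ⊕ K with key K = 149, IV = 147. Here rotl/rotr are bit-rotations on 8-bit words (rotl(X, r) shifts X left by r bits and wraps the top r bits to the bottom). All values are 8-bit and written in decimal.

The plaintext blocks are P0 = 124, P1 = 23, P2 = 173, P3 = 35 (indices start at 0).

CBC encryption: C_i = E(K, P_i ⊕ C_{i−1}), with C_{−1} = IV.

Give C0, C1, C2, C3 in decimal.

C0 = 107, C1 = 82, C2 = 106, C3 = 1

C0: P0 ⊕ 147 = 239; E(K, 239) = 107.
C1: P1 ⊕ 107 = 124; E(K, 124) = 82.
C2: P2 ⊕ 82 = 255; E(K, 255) = 106.
C3: P3 ⊕ 106 = 73; E(K, 73) = 1.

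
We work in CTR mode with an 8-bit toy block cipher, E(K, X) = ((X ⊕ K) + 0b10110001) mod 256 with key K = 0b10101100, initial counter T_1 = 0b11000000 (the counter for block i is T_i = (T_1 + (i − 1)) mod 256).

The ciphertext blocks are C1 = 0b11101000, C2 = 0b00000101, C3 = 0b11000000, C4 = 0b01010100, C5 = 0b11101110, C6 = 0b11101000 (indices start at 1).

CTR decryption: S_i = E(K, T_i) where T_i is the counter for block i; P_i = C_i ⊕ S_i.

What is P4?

P4: T = 0b11000011, S = E(K, T) = 0b00100000; 0b01010100 ⊕ 0b00100000 = 0b01110100.

P4 = 0b01110100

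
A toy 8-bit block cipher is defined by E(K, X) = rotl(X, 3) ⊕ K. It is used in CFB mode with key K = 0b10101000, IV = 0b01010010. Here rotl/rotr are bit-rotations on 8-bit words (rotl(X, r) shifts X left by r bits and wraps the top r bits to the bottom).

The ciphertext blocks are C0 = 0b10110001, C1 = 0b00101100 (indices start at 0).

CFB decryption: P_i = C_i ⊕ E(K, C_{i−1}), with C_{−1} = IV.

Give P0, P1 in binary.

P0: E(K, 0b01010010) = 0b00111010; 0b10110001 ⊕ 0b00111010 = 0b10001011.
P1: E(K, 0b10110001) = 0b00100101; 0b00101100 ⊕ 0b00100101 = 0b00001001.

P0 = 0b10001011, P1 = 0b00001001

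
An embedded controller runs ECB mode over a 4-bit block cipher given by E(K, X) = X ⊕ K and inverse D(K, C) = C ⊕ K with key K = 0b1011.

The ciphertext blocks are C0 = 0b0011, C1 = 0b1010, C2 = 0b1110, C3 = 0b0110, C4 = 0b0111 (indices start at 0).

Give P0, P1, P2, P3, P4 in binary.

ECB decryption: P_i = D(K, C_i).
P0: D(K, 0b0011) = 0b1000.
P1: D(K, 0b1010) = 0b0001.
P2: D(K, 0b1110) = 0b0101.
P3: D(K, 0b0110) = 0b1101.
P4: D(K, 0b0111) = 0b1100.

P0 = 0b1000, P1 = 0b0001, P2 = 0b0101, P3 = 0b1101, P4 = 0b1100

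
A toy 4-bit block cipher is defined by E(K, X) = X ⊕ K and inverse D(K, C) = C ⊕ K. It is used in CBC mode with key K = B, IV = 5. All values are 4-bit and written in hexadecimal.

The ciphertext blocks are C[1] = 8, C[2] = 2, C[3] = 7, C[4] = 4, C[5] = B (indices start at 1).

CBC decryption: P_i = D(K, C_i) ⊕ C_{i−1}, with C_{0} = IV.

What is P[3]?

P[3] = E

P[3]: D(K, 7) = C; C ⊕ 2 = E.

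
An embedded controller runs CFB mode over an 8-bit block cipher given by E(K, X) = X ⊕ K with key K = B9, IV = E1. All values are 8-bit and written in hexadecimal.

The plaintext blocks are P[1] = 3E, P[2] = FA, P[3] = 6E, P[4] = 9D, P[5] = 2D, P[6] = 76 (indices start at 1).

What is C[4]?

CFB encryption: C_i = P_i ⊕ E(K, C_{i−1}), with C_{0} = IV.
C[1]: E(K, E1) = 58; 3E ⊕ 58 = 66.
C[2]: E(K, 66) = DF; FA ⊕ DF = 25.
C[3]: E(K, 25) = 9C; 6E ⊕ 9C = F2.
C[4]: E(K, F2) = 4B; 9D ⊕ 4B = D6.

C[4] = D6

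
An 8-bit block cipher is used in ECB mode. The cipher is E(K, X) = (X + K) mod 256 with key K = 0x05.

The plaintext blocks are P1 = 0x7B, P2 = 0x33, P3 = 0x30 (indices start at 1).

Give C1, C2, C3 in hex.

C1 = 0x80, C2 = 0x38, C3 = 0x35

ECB encryption: C_i = E(K, P_i).
C1: E(K, 0x7B) = 0x80.
C2: E(K, 0x33) = 0x38.
C3: E(K, 0x30) = 0x35.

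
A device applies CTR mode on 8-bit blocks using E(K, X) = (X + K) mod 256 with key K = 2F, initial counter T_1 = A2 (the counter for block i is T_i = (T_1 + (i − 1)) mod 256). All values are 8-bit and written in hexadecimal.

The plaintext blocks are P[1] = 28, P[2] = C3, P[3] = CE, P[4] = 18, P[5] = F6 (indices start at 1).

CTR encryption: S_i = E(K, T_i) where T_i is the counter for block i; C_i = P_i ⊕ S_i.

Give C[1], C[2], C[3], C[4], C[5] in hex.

C[1] = F9, C[2] = 11, C[3] = 1D, C[4] = CC, C[5] = 23

C[1]: T = A2, S = E(K, T) = D1; 28 ⊕ D1 = F9.
C[2]: T = A3, S = E(K, T) = D2; C3 ⊕ D2 = 11.
C[3]: T = A4, S = E(K, T) = D3; CE ⊕ D3 = 1D.
C[4]: T = A5, S = E(K, T) = D4; 18 ⊕ D4 = CC.
C[5]: T = A6, S = E(K, T) = D5; F6 ⊕ D5 = 23.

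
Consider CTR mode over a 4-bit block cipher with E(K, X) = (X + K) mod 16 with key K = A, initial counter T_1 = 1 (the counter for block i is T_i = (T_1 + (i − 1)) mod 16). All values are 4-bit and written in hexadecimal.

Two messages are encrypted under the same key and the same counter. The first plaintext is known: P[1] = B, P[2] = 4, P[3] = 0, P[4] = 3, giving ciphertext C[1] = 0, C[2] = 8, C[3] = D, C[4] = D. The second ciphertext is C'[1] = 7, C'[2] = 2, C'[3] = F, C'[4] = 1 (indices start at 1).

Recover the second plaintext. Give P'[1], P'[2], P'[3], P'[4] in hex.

P'[1] = C, P'[2] = E, P'[3] = 2, P'[4] = F

In CTR with a reused counter, both messages share the same keystream S_i, so C_i ⊕ C'_i = P_i ⊕ P'_i and thus P'_i = P_i ⊕ C_i ⊕ C'_i.
P'[1]: B ⊕ 0 ⊕ 7 = C.
P'[2]: 4 ⊕ 8 ⊕ 2 = E.
P'[3]: 0 ⊕ D ⊕ F = 2.
P'[4]: 3 ⊕ D ⊕ 1 = F.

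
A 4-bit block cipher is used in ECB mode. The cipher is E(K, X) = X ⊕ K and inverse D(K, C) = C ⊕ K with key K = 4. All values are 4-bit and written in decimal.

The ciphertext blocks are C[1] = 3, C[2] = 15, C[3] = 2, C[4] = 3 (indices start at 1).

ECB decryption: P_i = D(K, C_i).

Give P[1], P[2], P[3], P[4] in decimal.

P[1] = 7, P[2] = 11, P[3] = 6, P[4] = 7

P[1]: D(K, 3) = 7.
P[2]: D(K, 15) = 11.
P[3]: D(K, 2) = 6.
P[4]: D(K, 3) = 7.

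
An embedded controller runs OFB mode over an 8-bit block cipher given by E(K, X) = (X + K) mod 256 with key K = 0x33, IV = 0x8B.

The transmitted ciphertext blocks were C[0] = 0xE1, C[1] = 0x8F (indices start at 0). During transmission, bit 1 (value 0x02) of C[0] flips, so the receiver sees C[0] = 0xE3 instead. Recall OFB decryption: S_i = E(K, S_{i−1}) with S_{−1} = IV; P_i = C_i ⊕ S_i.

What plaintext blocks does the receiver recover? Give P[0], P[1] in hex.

P[0] = 0x5D, P[1] = 0x7E

Only C[0] changed, to 0xE3. In OFB, a change in C_i flips the same bit in P_i only; the keystream is unaffected. Decrypting the received ciphertext:
P[0]: S = E(K, 0x8B) = 0xBE; 0xE3 ⊕ 0xBE = 0x5D.
P[1]: S = E(K, 0xBE) = 0xF1; 0x8F ⊕ 0xF1 = 0x7E.
Blocks that differ from the original plaintext: P[0].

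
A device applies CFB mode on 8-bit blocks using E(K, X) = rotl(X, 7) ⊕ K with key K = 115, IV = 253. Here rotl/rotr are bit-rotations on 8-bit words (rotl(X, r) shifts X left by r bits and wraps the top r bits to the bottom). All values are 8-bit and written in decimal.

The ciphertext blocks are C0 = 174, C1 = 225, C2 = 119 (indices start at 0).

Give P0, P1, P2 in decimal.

P0 = 35, P1 = 197, P2 = 244

CFB decryption: P_i = C_i ⊕ E(K, C_{i−1}), with C_{−1} = IV.
P0: E(K, 253) = 141; 174 ⊕ 141 = 35.
P1: E(K, 174) = 36; 225 ⊕ 36 = 197.
P2: E(K, 225) = 131; 119 ⊕ 131 = 244.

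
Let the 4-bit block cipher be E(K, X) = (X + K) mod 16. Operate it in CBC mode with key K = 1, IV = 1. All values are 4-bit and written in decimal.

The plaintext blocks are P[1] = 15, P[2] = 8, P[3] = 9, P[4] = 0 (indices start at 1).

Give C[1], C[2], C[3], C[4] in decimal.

CBC encryption: C_i = E(K, P_i ⊕ C_{i−1}), with C_{0} = IV.
C[1]: P[1] ⊕ 1 = 14; E(K, 14) = 15.
C[2]: P[2] ⊕ 15 = 7; E(K, 7) = 8.
C[3]: P[3] ⊕ 8 = 1; E(K, 1) = 2.
C[4]: P[4] ⊕ 2 = 2; E(K, 2) = 3.

C[1] = 15, C[2] = 8, C[3] = 2, C[4] = 3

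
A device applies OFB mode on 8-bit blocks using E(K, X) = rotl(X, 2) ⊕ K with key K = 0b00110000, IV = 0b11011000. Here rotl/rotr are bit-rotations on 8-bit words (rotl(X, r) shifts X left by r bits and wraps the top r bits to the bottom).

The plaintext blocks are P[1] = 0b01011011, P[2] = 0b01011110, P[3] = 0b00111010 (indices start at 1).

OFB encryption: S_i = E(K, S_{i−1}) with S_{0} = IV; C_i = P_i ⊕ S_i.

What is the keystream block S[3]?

C[1]: S = E(K, 0b11011000) = 0b01010011; 0b01011011 ⊕ 0b01010011 = 0b00001000.
C[2]: S = E(K, 0b01010011) = 0b01111101; 0b01011110 ⊕ 0b01111101 = 0b00100011.
C[3]: S = E(K, 0b01111101) = 0b11000101; 0b00111010 ⊕ 0b11000101 = 0b11111111.
So S[3] = 0b11000101.

0b11000101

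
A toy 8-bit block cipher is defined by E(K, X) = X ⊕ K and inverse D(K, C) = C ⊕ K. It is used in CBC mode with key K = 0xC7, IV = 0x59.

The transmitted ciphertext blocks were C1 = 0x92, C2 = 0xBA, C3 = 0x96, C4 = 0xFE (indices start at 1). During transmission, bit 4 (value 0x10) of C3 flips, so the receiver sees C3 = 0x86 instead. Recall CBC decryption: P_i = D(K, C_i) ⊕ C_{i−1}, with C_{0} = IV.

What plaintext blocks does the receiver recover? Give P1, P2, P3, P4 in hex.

Only C3 changed, to 0x86. In CBC, a change in C_i garbles P_i and flips the same bit in P_{i+1}. Decrypting the received ciphertext:
P1: D(K, 0x92) = 0x55; 0x55 ⊕ 0x59 = 0x0C.
P2: D(K, 0xBA) = 0x7D; 0x7D ⊕ 0x92 = 0xEF.
P3: D(K, 0x86) = 0x41; 0x41 ⊕ 0xBA = 0xFB.
P4: D(K, 0xFE) = 0x39; 0x39 ⊕ 0x86 = 0xBF.
Blocks that differ from the original plaintext: P3, P4.

P1 = 0x0C, P2 = 0xEF, P3 = 0xFB, P4 = 0xBF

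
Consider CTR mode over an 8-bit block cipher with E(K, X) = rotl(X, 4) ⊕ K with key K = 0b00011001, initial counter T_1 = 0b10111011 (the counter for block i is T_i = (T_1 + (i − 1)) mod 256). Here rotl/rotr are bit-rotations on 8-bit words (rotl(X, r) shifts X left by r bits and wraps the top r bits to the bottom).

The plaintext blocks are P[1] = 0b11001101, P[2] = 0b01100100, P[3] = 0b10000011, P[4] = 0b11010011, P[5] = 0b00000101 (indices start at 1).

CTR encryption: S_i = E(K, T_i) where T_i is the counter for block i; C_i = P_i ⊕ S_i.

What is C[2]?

C[1]: T = 0b10111011, S = E(K, T) = 0b10100010; 0b11001101 ⊕ 0b10100010 = 0b01101111.
C[2]: T = 0b10111100, S = E(K, T) = 0b11010010; 0b01100100 ⊕ 0b11010010 = 0b10110110.

C[2] = 0b10110110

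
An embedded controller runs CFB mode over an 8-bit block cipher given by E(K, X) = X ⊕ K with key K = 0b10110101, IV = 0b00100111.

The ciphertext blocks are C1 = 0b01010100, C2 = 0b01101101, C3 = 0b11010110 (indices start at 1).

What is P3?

CFB decryption: P_i = C_i ⊕ E(K, C_{i−1}), with C_{0} = IV.
P3: E(K, 0b01101101) = 0b11011000; 0b11010110 ⊕ 0b11011000 = 0b00001110.

P3 = 0b00001110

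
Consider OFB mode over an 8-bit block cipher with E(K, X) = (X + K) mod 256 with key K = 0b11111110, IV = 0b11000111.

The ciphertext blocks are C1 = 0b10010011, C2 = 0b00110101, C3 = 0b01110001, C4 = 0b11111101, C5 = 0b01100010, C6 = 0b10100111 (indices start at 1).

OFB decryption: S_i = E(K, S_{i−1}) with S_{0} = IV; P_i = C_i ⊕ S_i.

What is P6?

P1: S = E(K, 0b11000111) = 0b11000101; 0b10010011 ⊕ 0b11000101 = 0b01010110.
P2: S = E(K, 0b11000101) = 0b11000011; 0b00110101 ⊕ 0b11000011 = 0b11110110.
P3: S = E(K, 0b11000011) = 0b11000001; 0b01110001 ⊕ 0b11000001 = 0b10110000.
P4: S = E(K, 0b11000001) = 0b10111111; 0b11111101 ⊕ 0b10111111 = 0b01000010.
P5: S = E(K, 0b10111111) = 0b10111101; 0b01100010 ⊕ 0b10111101 = 0b11011111.
P6: S = E(K, 0b10111101) = 0b10111011; 0b10100111 ⊕ 0b10111011 = 0b00011100.

P6 = 0b00011100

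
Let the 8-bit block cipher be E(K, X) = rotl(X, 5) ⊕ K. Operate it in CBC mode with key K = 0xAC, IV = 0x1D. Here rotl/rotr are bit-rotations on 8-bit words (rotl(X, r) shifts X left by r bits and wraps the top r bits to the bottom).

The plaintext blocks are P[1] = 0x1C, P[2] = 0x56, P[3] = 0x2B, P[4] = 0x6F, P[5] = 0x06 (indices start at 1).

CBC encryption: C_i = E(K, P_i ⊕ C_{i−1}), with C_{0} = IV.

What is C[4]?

C[4] = 0xA7

C[1]: P[1] ⊕ 0x1D = 0x01; E(K, 0x01) = 0x8C.
C[2]: P[2] ⊕ 0x8C = 0xDA; E(K, 0xDA) = 0xF7.
C[3]: P[3] ⊕ 0xF7 = 0xDC; E(K, 0xDC) = 0x37.
C[4]: P[4] ⊕ 0x37 = 0x58; E(K, 0x58) = 0xA7.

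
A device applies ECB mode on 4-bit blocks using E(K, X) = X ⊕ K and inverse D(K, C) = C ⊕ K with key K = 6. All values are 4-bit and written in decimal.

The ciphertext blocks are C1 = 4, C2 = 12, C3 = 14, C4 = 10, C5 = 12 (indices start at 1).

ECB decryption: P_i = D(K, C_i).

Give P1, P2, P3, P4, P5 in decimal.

P1: D(K, 4) = 2.
P2: D(K, 12) = 10.
P3: D(K, 14) = 8.
P4: D(K, 10) = 12.
P5: D(K, 12) = 10.

P1 = 2, P2 = 10, P3 = 8, P4 = 12, P5 = 10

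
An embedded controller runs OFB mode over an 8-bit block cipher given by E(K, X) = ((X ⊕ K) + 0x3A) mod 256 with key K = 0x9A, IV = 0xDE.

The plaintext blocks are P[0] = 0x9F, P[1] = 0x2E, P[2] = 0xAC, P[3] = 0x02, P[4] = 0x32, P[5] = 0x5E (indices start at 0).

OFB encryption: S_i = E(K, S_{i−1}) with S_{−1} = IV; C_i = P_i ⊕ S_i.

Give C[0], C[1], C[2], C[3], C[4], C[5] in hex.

C[0] = 0xE1, C[1] = 0x30, C[2] = 0x12, C[3] = 0x5C, C[4] = 0xCC, C[5] = 0xC0

C[0]: S = E(K, 0xDE) = 0x7E; 0x9F ⊕ 0x7E = 0xE1.
C[1]: S = E(K, 0x7E) = 0x1E; 0x2E ⊕ 0x1E = 0x30.
C[2]: S = E(K, 0x1E) = 0xBE; 0xAC ⊕ 0xBE = 0x12.
C[3]: S = E(K, 0xBE) = 0x5E; 0x02 ⊕ 0x5E = 0x5C.
C[4]: S = E(K, 0x5E) = 0xFE; 0x32 ⊕ 0xFE = 0xCC.
C[5]: S = E(K, 0xFE) = 0x9E; 0x5E ⊕ 0x9E = 0xC0.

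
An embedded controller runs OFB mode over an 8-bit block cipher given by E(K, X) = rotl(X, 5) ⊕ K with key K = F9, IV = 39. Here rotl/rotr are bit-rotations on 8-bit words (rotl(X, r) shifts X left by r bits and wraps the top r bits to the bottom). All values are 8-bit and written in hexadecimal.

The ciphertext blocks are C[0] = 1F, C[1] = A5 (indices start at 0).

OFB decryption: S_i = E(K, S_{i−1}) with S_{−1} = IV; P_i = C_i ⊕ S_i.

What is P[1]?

P[0]: S = E(K, 39) = DE; 1F ⊕ DE = C1.
P[1]: S = E(K, DE) = 22; A5 ⊕ 22 = 87.

P[1] = 87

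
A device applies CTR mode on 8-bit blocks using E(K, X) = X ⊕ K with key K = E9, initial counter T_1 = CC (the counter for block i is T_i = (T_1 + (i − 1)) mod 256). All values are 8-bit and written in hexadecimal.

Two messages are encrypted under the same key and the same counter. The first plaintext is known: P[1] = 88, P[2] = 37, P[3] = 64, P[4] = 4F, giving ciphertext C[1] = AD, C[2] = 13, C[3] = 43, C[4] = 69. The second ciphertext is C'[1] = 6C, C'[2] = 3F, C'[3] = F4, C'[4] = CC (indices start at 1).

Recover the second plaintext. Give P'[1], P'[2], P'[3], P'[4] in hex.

P'[1] = 49, P'[2] = 1B, P'[3] = D3, P'[4] = EA

In CTR with a reused counter, both messages share the same keystream S_i, so C_i ⊕ C'_i = P_i ⊕ P'_i and thus P'_i = P_i ⊕ C_i ⊕ C'_i.
P'[1]: 88 ⊕ AD ⊕ 6C = 49.
P'[2]: 37 ⊕ 13 ⊕ 3F = 1B.
P'[3]: 64 ⊕ 43 ⊕ F4 = D3.
P'[4]: 4F ⊕ 69 ⊕ CC = EA.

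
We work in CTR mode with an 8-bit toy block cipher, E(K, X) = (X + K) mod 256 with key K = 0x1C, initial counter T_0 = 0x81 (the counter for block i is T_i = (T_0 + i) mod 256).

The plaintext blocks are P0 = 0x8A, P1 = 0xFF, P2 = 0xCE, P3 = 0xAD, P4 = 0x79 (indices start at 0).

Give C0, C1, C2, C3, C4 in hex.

CTR encryption: S_i = E(K, T_i) where T_i is the counter for block i; C_i = P_i ⊕ S_i.
C0: T = 0x81, S = E(K, T) = 0x9D; 0x8A ⊕ 0x9D = 0x17.
C1: T = 0x82, S = E(K, T) = 0x9E; 0xFF ⊕ 0x9E = 0x61.
C2: T = 0x83, S = E(K, T) = 0x9F; 0xCE ⊕ 0x9F = 0x51.
C3: T = 0x84, S = E(K, T) = 0xA0; 0xAD ⊕ 0xA0 = 0x0D.
C4: T = 0x85, S = E(K, T) = 0xA1; 0x79 ⊕ 0xA1 = 0xD8.

C0 = 0x17, C1 = 0x61, C2 = 0x51, C3 = 0x0D, C4 = 0xD8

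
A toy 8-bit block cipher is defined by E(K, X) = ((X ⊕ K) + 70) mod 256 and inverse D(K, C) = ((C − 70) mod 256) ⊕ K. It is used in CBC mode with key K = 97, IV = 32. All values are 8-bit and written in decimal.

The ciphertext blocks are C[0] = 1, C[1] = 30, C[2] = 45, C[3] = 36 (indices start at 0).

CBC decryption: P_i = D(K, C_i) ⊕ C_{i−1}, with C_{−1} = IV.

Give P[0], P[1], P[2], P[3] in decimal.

P[0] = 250, P[1] = 184, P[2] = 152, P[3] = 146

P[0]: D(K, 1) = 218; 218 ⊕ 32 = 250.
P[1]: D(K, 30) = 185; 185 ⊕ 1 = 184.
P[2]: D(K, 45) = 134; 134 ⊕ 30 = 152.
P[3]: D(K, 36) = 191; 191 ⊕ 45 = 146.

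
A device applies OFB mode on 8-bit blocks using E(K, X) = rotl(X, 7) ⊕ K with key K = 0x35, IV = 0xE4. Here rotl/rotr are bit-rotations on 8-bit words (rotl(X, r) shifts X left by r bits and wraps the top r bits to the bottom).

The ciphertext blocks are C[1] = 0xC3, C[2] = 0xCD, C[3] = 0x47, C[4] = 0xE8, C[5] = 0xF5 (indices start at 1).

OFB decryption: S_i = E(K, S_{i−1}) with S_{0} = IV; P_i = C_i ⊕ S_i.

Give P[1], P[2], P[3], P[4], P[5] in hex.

P[1]: S = E(K, 0xE4) = 0x47; 0xC3 ⊕ 0x47 = 0x84.
P[2]: S = E(K, 0x47) = 0x96; 0xCD ⊕ 0x96 = 0x5B.
P[3]: S = E(K, 0x96) = 0x7E; 0x47 ⊕ 0x7E = 0x39.
P[4]: S = E(K, 0x7E) = 0x0A; 0xE8 ⊕ 0x0A = 0xE2.
P[5]: S = E(K, 0x0A) = 0x30; 0xF5 ⊕ 0x30 = 0xC5.

P[1] = 0x84, P[2] = 0x5B, P[3] = 0x39, P[4] = 0xE2, P[5] = 0xC5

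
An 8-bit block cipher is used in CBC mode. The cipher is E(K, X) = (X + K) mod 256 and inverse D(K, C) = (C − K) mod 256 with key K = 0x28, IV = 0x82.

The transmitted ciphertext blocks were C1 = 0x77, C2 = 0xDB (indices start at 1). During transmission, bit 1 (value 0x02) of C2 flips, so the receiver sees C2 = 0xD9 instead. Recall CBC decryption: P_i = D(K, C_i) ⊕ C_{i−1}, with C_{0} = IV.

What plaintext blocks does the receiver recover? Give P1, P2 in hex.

Only C2 changed, to 0xD9. In CBC, a change in C_i garbles P_i and flips the same bit in P_{i+1}. Decrypting the received ciphertext:
P1: D(K, 0x77) = 0x4F; 0x4F ⊕ 0x82 = 0xCD.
P2: D(K, 0xD9) = 0xB1; 0xB1 ⊕ 0x77 = 0xC6.
Blocks that differ from the original plaintext: P2.

P1 = 0xCD, P2 = 0xC6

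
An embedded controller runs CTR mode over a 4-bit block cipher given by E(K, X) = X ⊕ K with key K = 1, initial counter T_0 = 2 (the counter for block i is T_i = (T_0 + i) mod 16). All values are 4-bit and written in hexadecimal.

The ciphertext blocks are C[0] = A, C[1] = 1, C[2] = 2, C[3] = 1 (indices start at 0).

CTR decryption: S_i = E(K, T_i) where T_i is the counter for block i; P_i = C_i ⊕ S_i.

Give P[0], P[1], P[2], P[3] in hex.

P[0] = 9, P[1] = 3, P[2] = 7, P[3] = 5

P[0]: T = 2, S = E(K, T) = 3; A ⊕ 3 = 9.
P[1]: T = 3, S = E(K, T) = 2; 1 ⊕ 2 = 3.
P[2]: T = 4, S = E(K, T) = 5; 2 ⊕ 5 = 7.
P[3]: T = 5, S = E(K, T) = 4; 1 ⊕ 4 = 5.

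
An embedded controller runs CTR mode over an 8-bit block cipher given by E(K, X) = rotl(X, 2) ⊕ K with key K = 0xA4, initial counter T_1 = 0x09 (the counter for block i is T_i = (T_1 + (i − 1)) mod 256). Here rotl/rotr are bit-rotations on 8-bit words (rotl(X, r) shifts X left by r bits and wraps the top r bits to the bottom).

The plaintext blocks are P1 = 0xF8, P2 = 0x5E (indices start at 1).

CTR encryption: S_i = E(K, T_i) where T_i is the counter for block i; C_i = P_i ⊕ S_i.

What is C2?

C1: T = 0x09, S = E(K, T) = 0x80; 0xF8 ⊕ 0x80 = 0x78.
C2: T = 0x0A, S = E(K, T) = 0x8C; 0x5E ⊕ 0x8C = 0xD2.

C2 = 0xD2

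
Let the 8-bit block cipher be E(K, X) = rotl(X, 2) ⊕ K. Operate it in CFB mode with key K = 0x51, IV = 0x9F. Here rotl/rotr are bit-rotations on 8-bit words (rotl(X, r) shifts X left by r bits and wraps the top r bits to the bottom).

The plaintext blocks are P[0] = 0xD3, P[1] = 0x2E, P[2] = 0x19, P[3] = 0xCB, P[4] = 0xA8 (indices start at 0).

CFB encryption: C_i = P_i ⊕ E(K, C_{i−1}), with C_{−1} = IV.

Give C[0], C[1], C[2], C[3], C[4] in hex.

C[0]: E(K, 0x9F) = 0x2F; 0xD3 ⊕ 0x2F = 0xFC.
C[1]: E(K, 0xFC) = 0xA2; 0x2E ⊕ 0xA2 = 0x8C.
C[2]: E(K, 0x8C) = 0x63; 0x19 ⊕ 0x63 = 0x7A.
C[3]: E(K, 0x7A) = 0xB8; 0xCB ⊕ 0xB8 = 0x73.
C[4]: E(K, 0x73) = 0x9C; 0xA8 ⊕ 0x9C = 0x34.

C[0] = 0xFC, C[1] = 0x8C, C[2] = 0x7A, C[3] = 0x73, C[4] = 0x34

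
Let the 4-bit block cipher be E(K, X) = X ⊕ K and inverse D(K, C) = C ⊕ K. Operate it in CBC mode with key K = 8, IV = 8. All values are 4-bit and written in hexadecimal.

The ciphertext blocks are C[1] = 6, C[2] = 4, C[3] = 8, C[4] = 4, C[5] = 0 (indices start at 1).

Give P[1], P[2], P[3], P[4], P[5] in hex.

P[1] = 6, P[2] = A, P[3] = 4, P[4] = 4, P[5] = C

CBC decryption: P_i = D(K, C_i) ⊕ C_{i−1}, with C_{0} = IV.
P[1]: D(K, 6) = E; E ⊕ 8 = 6.
P[2]: D(K, 4) = C; C ⊕ 6 = A.
P[3]: D(K, 8) = 0; 0 ⊕ 4 = 4.
P[4]: D(K, 4) = C; C ⊕ 8 = 4.
P[5]: D(K, 0) = 8; 8 ⊕ 4 = C.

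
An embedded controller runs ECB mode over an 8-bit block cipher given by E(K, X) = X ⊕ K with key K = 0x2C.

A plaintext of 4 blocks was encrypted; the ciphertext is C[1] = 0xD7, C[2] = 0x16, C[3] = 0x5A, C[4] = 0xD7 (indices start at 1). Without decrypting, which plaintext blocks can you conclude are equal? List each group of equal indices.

P[1] = P[4]

ECB encrypts each block independently with the same key, so equal ciphertext blocks imply equal plaintext blocks.
C[1] = C[4] = 0xD7, so P[1] = P[4].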